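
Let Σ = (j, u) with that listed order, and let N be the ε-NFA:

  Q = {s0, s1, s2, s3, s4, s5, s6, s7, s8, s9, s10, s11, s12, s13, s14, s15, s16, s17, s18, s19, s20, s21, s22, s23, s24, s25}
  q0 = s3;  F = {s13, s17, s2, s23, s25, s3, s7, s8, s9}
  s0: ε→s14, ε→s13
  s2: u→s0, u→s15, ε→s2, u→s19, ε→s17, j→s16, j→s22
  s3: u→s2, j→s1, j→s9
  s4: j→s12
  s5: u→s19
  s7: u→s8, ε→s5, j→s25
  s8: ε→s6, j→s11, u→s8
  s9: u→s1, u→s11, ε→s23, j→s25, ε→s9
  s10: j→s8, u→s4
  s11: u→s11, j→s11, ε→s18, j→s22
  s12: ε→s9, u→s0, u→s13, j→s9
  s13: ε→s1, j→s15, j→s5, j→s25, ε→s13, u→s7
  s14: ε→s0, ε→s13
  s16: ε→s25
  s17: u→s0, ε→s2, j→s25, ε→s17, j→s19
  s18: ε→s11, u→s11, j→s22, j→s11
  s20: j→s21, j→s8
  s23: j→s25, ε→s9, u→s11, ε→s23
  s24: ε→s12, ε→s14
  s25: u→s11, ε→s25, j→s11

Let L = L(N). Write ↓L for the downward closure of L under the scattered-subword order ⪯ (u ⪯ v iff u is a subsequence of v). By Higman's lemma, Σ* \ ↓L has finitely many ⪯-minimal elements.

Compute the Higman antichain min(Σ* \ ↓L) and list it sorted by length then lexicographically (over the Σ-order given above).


|Q|=26, |F|=9, |δ|=64 (23 ε).
min D↑ (8 st, q0=0, F={4}): 0:j→1,u→2 1:j→3,u→4 2:j→3,u→5 3:j→4,u→4 4:j→4,u→4 5:j→3,u→6 6:j→3,u→7 7:j→4,u→7 [Hopcroft].
'ju': run [20, 11, 5] end={s1,s11,s18,s19,s22} — reject; 2/2 del acc.
'jjj': |S_i|=[20, 11, 4, 3] end={s11,s18,s22} — reject; 3/3 deletions ∈↓L.
'ujj': N↓-sim [20, 17, 8, 3] end={s11,s18,s22} ∉↓L; 3/3 deletions ∈↓L.
'uuuuj': N↓-sim [20, 17, 14, 9, 6, 3] end={s11,s18,s22} ∉↓L; 5/5 del acc.
4 obstructions.

min(Σ*\↓L) = [ju, jjj, ujj, uuuuj].


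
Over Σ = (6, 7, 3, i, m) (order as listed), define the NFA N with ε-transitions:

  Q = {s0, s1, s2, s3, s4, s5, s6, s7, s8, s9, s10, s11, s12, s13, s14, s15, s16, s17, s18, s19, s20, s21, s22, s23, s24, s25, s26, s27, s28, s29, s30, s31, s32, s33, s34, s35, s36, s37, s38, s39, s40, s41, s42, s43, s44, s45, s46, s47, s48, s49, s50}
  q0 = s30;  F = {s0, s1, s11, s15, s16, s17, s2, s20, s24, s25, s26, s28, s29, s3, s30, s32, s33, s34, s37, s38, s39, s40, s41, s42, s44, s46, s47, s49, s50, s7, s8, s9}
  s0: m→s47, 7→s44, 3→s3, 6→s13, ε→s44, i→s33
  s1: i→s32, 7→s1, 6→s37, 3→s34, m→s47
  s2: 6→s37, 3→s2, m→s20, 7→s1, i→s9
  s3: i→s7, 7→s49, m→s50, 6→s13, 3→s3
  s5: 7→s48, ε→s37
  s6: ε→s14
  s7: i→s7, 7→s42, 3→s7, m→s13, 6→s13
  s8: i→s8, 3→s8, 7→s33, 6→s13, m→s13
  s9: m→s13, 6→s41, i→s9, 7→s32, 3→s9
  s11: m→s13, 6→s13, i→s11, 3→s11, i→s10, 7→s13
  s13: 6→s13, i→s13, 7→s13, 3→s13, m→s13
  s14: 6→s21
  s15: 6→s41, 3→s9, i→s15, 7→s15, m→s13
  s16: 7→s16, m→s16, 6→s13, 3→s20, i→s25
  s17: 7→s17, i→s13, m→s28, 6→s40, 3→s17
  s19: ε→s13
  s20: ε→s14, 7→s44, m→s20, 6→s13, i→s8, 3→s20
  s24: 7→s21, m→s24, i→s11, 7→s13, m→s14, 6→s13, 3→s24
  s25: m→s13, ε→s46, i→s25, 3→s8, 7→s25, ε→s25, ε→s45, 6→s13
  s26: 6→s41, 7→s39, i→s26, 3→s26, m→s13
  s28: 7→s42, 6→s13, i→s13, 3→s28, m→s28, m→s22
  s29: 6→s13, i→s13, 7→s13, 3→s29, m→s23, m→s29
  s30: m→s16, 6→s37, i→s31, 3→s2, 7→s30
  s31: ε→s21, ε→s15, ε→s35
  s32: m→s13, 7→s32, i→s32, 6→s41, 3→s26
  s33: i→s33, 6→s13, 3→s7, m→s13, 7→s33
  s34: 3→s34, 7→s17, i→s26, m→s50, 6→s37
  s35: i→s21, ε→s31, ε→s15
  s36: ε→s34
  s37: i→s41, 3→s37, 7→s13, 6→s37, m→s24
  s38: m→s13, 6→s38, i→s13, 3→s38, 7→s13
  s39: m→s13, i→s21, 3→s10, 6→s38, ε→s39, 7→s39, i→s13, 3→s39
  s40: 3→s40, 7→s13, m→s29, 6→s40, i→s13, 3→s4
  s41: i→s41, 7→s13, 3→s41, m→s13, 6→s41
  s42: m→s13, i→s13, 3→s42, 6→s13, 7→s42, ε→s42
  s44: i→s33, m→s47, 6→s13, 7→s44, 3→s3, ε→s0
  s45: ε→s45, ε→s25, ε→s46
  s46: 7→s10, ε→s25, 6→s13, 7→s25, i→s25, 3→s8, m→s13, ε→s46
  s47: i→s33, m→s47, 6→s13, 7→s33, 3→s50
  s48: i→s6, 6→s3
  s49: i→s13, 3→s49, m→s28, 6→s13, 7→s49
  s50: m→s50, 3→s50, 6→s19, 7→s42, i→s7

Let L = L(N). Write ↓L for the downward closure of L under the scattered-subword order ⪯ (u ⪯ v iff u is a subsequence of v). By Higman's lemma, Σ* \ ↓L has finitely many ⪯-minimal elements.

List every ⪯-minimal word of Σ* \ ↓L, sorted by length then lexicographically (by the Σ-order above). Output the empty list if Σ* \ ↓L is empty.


min(Σ*\↓L) = [67, im, m6, 3737i, 37m7m].

|Q|=51, |F|=32, |δ|=201 (22 ε).
min D↑ (31 st, q0=0, F={5}): 0:6→1,7→0,3→2,i→3,m→4 1:6→1,7→5,3→1,i→6,m→7 2:6→1,7→8,3→2,i→9,m→10 3:6→6,7→3,3→9,i→3,m→5 4:6→5,7→4,3→10,i→11,m→4 5:6→5,7→5,3→5,i→5,m→5 6:6→6,7→5,3→6,i→6,m→5 7:6→5,7→5,3→7,i→12,m→7 8:6→1,7→8,3→13,i→14,m→15 9:6→6,7→14,3→9,i→9,m→5 10:6→5,7→16,3→10,i→17,m→10 11:6→5,7→11,3→17,i→11,m→5 12:6→5,7→5,3→12,i→12,m→5 13:6→1,7→18,3→13,i→19,m→20 14:6→6,7→14,3→19,i→14,m→5 15:6→5,7→21,3→20,i→21,m→15 16:6→5,7→16,3→22,i→21,m→15 17:6→5,7→21,3→17,i→17,m→5 18:6→23,7→18,3→18,i→5,m→24 19:6→6,7→25,3→19,i→19,m→5 20:6→5,7→26,3→20,i→27,m→20 21:6→5,7→21,3→27,i→21,m→5 22:6→5,7→28,3→22,i→27,m→20 23:6→23,7→5,3→23,i→5,m→29 24:6→5,7→26,3→24,i→5,m→24 25:6→30,7→25,3→25,i→5,m→5 26:6→5,7→26,3→26,i→5,m→5 27:6→5,7→26,3→27,i→27,m→5 28:6→5,7→28,3→28,i→5,m→24 29:6→5,7→5,3→29,i→5,m→29 30:6→30,7→5,3→30,i→5,m→5 (ε-aug+det+¬).
'67': run [43, 14, 2] end={s13,s21} rej; 2/2 deletions ∈↓L.
'im': N↓-sim [43, 20, 1] end={s13} — reject; 2/2 deletions ∈↓L.
'm6': |S_i|=[43, 26, 3] end={s13,s19,s21} — reject; 2/2 del acc.
'3737i': |S_i|=[43, 35, 31, 25, 14, 2] end={s13,s21} ∉↓L; 5/5 del acc.
'37m7m': run [43, 35, 31, 16, 5, 1] end={s13} — reject; 5/5 single-dels accept.
5 minimals (antichain).


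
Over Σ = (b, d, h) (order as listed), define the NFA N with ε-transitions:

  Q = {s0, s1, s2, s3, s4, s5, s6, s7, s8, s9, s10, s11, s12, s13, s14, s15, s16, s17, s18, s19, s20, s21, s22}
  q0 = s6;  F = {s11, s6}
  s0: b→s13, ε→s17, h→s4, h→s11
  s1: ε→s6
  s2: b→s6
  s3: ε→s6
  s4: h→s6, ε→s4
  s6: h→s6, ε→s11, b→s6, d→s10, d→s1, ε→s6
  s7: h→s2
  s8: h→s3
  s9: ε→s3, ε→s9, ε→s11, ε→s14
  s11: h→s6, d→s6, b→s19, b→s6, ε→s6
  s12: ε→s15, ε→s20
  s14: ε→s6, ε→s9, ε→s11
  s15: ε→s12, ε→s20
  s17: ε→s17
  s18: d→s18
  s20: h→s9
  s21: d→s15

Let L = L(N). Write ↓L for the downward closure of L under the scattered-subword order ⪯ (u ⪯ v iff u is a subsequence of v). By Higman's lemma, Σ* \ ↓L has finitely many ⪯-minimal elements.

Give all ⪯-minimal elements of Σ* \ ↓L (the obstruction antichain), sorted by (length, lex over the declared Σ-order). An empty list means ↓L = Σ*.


|Q|=23, |F|=2, |δ|=37 (19 ε).
min D↑ (1 st, q0=0, F={}): 0:b→0,d→0,h→0 (ε-aug+det+¬).
L(D↑) = ∅ ⇒ ↓L = Σ*.

A = [].


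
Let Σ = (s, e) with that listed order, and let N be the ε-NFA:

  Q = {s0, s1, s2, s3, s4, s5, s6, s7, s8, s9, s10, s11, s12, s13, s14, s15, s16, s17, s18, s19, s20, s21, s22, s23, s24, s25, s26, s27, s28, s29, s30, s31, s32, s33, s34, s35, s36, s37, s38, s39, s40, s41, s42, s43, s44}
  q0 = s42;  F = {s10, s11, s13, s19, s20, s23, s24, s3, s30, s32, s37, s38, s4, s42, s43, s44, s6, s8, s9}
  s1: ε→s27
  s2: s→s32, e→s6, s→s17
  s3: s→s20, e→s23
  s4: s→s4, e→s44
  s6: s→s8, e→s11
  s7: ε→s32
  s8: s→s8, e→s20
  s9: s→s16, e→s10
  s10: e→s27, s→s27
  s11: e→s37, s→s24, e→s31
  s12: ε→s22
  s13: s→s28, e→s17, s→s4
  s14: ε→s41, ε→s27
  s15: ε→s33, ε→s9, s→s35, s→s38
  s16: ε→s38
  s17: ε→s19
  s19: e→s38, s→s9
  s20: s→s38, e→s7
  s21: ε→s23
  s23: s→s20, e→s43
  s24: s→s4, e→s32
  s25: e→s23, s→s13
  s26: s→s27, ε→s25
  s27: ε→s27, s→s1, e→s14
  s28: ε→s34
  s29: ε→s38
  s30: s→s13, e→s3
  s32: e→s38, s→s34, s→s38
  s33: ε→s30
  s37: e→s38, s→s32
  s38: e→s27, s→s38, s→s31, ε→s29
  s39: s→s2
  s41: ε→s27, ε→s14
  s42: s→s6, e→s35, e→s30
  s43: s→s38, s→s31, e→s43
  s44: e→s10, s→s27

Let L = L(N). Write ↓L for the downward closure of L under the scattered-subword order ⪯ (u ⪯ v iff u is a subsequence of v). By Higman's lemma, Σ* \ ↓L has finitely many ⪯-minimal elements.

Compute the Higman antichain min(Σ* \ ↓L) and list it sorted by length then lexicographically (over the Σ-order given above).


Antichain: [ssese, seeee, esses, eseee, eesse, eeeese].

|Q|=45, |F|=19, |δ|=73 (18 ε).
min D↑ (20 st, q0=0, F={18}): 0:s→1,e→2 1:s→3,e→4 2:s→5,e→6 3:s→3,e→7 4:s→8,e→9 5:s→10,e→11 6:s→7,e→12 7:s→13,e→14 8:s→10,e→14 9:s→14,e→13 10:s→10,e→15 11:s→16,e→13 12:s→7,e→17 13:s→13,e→18 14:s→13,e→13 15:s→18,e→19 16:s→13,e→19 17:s→13,e→17 18:s→18,e→18 19:s→18,e→18 (ε-aug+det+¬).
'ssese': |S_i|=[31, 25, 19, 13, 8, 4] end={s1,s14,s27,s41} rej; 5/5 single-dels accept.
'seeee': |S_i|=[31, 25, 21, 13, 8, 4] end={s1,s14,s27,s41} — reject; 5/5 deletions ∈↓L.
'esses': run [31, 28, 21, 14, 6, 4] end={s1,s14,s27,s41} rej; 5/5 deletions ∈↓L.
'eseee': run [31, 28, 21, 16, 8, 4] end={s1,s14,s27,s41} — reject; 5/5 single-dels accept.
'eesse': |S_i|=[31, 28, 21, 14, 9, 4] end={s1,s14,s27,s41} rej; 5/5 single-dels accept.
'eeeese': run [31, 28, 21, 14, 11, 8, 4] end={s1,s14,s27,s41} rej; 6/6 deletions ∈↓L.
6 minimals (antichain).


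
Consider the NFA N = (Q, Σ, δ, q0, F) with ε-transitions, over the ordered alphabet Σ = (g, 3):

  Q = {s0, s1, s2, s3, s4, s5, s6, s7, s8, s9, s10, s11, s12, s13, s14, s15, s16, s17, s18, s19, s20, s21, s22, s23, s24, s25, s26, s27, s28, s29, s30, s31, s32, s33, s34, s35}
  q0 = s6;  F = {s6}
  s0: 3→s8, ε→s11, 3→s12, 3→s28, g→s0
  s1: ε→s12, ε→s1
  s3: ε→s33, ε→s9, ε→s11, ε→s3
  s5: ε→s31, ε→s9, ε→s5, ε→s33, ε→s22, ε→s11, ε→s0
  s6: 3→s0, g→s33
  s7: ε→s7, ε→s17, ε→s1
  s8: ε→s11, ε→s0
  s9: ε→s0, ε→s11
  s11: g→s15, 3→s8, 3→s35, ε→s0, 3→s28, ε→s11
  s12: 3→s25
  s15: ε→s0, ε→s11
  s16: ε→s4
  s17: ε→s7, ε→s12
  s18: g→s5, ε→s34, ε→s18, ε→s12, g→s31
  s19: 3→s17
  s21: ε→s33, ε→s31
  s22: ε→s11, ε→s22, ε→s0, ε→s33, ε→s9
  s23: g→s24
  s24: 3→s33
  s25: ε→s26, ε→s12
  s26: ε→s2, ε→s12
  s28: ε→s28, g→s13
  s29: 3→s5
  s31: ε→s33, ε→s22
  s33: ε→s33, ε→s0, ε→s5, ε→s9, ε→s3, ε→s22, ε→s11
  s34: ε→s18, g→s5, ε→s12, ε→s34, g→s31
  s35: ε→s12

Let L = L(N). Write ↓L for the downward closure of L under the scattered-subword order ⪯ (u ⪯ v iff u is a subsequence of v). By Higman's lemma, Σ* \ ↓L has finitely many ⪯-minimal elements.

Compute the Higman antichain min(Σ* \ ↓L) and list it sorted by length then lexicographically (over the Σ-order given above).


min(Σ*\↓L) = [g, 3].

|Q|=36, |F|=1, |δ|=76 (56 ε).
min D↑ (2 st, q0=0, F={1}): 0:g→1,3→1 1:g→1,3→1 [Hopcroft].
'g': N↓-sim [18, 17] end={s0,s11,s12,s13,s15,s2,s22,s25,s26,s28,s3,s31,…} ∉↓L; 1/1 del acc.
'3': |S_i|=[18, 11] end={s0,s11,s12,s13,s15,s2,s25,s26,s28,s35,s8} rej; 1/1 deletions ∈↓L.
2 obstructions.


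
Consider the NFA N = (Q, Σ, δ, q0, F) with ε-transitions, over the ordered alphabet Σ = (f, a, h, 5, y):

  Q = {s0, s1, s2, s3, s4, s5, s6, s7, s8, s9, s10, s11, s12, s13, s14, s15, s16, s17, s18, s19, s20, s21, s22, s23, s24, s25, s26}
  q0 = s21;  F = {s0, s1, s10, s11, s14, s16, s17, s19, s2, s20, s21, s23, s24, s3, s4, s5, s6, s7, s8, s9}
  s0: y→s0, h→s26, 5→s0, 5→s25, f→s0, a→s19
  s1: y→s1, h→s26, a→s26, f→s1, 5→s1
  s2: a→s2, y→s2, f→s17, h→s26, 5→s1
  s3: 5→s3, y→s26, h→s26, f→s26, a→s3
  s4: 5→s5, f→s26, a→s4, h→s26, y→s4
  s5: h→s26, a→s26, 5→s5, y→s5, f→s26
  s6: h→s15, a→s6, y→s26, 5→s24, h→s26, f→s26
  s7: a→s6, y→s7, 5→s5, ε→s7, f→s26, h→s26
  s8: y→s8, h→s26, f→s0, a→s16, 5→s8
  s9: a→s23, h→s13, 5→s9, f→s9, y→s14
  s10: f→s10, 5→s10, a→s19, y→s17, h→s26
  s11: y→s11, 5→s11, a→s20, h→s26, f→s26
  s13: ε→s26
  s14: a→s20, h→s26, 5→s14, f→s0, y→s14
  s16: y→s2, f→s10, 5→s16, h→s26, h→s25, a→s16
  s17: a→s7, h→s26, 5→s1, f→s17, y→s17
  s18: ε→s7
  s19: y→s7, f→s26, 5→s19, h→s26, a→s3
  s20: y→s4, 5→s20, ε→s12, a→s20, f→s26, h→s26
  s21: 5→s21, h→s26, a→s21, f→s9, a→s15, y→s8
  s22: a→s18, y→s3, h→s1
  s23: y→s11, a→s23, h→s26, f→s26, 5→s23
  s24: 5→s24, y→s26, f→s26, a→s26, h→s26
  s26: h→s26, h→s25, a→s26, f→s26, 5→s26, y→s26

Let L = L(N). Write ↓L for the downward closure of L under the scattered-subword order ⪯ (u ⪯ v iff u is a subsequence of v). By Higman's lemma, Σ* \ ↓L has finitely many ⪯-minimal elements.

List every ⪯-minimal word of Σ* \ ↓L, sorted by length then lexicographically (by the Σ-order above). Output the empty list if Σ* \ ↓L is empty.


Antichain: [h, faf, yfaay, yay5a].

|Q|=27, |F|=20, |δ|=117 (4 ε).
min D↑ (21 st, q0=0, F={2}): 0:f→1,a→0,h→2,5→0,y→3 1:f→1,a→4,h→2,5→1,y→5 2:f→2,a→2,h→2,5→2,y→2 3:f→6,a→7,h→2,5→3,y→3 4:f→2,a→4,h→2,5→4,y→8 5:f→6,a→9,h→2,5→5,y→5 6:f→6,a→10,h→2,5→6,y→6 7:f→11,a→7,h→2,5→7,y→12 8:f→2,a→9,h→2,5→8,y→8 9:f→2,a→9,h→2,5→9,y→13 10:f→2,a→14,h→2,5→10,y→15 11:f→11,a→10,h→2,5→11,y→16 12:f→16,a→12,h→2,5→17,y→12 13:f→2,a→13,h→2,5→18,y→13 14:f→2,a→14,h→2,5→14,y→2 15:f→2,a→19,h→2,5→18,y→15 16:f→16,a→15,h→2,5→17,y→16 17:f→17,a→2,h→2,5→17,y→17 18:f→2,a→2,h→2,5→18,y→18 19:f→2,a→19,h→2,5→20,y→2 20:f→2,a→2,h→2,5→20,y→2 (ε-aug+det+¬).
'h': run [25, 4] end={s13,s15,s25,s26} — reject; 1/1 deletions ∈↓L.
'faf': run [25, 21, 14, 2] end={s25,s26} ∉↓L; 3/3 del acc.
'yfaay': run [25, 21, 13, 9, 6, 2] end={s25,s26} ∉↓L; 5/5 single-dels accept.
'yay5a': N↓-sim [25, 21, 17, 11, 5, 2] end={s25,s26} rej; 5/5 deletions ∈↓L.
4 obstructions.


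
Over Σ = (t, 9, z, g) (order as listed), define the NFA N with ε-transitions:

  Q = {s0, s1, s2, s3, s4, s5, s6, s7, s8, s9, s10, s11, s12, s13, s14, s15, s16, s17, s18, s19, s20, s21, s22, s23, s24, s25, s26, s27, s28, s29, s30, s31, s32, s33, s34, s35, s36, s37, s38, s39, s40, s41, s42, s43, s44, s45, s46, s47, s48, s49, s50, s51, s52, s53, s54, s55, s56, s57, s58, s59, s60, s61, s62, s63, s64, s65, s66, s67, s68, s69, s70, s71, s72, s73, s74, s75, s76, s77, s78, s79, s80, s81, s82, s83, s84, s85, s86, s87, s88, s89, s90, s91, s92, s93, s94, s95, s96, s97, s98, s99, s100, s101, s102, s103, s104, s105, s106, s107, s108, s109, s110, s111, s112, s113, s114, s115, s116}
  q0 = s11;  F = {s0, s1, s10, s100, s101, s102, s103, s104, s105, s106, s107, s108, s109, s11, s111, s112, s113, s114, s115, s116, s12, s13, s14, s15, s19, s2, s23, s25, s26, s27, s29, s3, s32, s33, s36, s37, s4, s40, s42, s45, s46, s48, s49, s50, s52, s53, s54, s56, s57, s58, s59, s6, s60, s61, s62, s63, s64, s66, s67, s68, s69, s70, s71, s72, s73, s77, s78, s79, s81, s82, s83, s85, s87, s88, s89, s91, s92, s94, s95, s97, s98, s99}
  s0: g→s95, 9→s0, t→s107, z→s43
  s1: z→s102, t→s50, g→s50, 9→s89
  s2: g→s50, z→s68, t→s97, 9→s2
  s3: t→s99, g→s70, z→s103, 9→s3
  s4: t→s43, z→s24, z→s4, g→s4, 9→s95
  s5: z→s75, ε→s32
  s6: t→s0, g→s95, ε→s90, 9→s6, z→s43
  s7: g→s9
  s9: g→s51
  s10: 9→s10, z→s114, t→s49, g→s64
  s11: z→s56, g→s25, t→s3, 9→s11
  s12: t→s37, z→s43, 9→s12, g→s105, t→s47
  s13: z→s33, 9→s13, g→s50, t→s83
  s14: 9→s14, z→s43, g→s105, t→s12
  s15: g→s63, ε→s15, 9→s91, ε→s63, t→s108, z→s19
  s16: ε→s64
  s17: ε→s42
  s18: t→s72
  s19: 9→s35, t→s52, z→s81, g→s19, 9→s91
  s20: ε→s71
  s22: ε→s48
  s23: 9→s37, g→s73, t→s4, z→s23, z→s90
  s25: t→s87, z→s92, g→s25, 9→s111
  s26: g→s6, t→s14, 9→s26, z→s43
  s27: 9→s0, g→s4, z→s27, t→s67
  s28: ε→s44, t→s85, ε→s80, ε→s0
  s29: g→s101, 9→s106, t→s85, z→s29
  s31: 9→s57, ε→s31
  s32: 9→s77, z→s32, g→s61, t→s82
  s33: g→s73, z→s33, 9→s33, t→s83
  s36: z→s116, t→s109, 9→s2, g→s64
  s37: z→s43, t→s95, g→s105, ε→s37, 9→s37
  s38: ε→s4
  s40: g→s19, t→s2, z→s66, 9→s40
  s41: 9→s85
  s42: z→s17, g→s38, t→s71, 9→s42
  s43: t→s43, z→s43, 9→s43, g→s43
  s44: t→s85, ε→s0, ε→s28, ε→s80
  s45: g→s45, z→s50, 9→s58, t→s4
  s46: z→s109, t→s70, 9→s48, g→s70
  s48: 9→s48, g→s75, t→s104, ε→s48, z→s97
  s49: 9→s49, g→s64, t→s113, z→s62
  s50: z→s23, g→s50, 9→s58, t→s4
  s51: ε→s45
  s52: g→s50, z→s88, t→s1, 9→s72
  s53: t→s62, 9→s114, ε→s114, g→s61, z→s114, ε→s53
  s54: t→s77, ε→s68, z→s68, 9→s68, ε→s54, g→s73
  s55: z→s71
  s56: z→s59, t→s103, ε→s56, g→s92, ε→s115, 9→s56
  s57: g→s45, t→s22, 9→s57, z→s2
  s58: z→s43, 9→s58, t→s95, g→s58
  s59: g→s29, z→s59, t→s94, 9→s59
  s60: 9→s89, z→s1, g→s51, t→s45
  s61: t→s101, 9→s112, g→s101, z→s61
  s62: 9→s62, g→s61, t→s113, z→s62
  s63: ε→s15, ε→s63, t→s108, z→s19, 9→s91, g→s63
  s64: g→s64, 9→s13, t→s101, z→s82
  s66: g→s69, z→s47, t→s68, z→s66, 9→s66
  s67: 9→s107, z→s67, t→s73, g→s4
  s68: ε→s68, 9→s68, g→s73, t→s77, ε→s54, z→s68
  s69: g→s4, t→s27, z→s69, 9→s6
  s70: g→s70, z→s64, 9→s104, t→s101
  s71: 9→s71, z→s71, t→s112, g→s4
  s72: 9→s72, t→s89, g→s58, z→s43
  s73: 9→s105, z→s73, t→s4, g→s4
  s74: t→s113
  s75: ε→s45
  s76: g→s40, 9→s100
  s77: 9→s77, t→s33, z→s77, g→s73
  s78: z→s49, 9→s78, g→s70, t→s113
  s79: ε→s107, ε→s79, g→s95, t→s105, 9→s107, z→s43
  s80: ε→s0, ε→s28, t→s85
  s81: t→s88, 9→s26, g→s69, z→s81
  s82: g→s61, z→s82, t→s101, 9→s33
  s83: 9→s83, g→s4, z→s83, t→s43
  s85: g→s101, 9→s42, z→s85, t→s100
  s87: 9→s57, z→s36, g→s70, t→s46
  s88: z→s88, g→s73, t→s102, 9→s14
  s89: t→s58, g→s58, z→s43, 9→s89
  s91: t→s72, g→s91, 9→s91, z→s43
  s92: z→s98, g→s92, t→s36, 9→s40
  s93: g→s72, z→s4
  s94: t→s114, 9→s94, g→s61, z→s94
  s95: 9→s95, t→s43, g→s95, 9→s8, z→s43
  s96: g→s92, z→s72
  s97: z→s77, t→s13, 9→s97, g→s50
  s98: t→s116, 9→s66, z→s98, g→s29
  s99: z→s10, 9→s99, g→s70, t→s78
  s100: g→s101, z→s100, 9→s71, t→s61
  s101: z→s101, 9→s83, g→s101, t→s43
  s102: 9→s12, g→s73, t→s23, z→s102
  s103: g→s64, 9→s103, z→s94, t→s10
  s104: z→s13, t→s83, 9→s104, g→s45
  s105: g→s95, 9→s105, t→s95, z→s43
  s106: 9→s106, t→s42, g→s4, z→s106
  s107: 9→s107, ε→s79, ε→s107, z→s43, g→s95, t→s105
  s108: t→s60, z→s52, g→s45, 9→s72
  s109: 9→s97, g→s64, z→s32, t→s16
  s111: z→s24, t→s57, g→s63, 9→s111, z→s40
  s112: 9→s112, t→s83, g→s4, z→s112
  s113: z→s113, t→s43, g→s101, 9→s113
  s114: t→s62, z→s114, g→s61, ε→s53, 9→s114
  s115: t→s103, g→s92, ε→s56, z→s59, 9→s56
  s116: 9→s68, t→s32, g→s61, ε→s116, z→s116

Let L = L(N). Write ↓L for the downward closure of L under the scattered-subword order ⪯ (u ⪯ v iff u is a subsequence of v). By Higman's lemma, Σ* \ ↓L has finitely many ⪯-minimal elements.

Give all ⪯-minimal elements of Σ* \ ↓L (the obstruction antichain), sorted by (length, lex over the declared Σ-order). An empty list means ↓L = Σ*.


|Q|=117, |F|=82, |δ|=395 (39 ε).
min D↑ (78 st, q0=0, F={30}): 0:t→1,9→0,z→2,g→3 1:t→4,9→1,z→5,g→6 2:t→5,9→2,z→7,g→8 3:t→9,9→10,z→8,g→3 4:t→11,9→4,z→12,g→6 5:t→12,9→5,z→13,g→14 6:t→15,9→16,z→14,g→6 7:t→13,9→7,z→7,g→17 8:t→18,9→19,z→20,g→8 9:t→21,9→22,z→18,g→6 10:t→22,9→10,z→19,g→23 11:t→24,9→11,z→25,g→6 12:t→25,9→12,z→26,g→14 13:t→26,9→13,z→13,g→27 14:t→15,9→28,z→29,g→14 15:t→30,9→31,z→15,g→15 16:t→31,9→16,z→28,g→32 17:t→33,9→34,z→17,g→15 18:t→35,9→36,z→37,g→14 19:t→36,9→19,z→38,g→39 20:t→37,9→38,z→20,g→17 21:t→6,9→40,z→35,g→6 22:t→40,9→22,z→36,g→32 23:t→41,9→42,z→39,g→23 24:t→30,9→24,z→24,g→15 25:t→24,9→25,z→43,g→14 26:t→43,9→26,z→26,g→27 27:t→15,9→44,z→27,g→15 28:t→31,9→28,z→45,g→46 29:t→15,9→45,z→29,g→27 30:t→30,9→30,z→30,g→30 31:t→30,9→31,z→31,g→47 32:t→47,9→48,z→46,g→32 33:t→49,9→50,z→33,g→15 34:t→50,9→34,z→34,g→47 35:t→14,9→51,z→52,g→14 36:t→51,9→36,z→53,g→46 37:t→52,9→53,z→37,g→27 38:t→53,9→38,z→38,g→54 39:t→55,9→42,z→56,g→39 40:t→16,9→40,z→51,g→32 41:t→57,9→58,z→55,g→32 42:t→58,9→42,z→30,g→42 43:t→24,9→43,z→43,g→27 44:t→31,9→44,z→44,g→47 45:t→31,9→45,z→45,g→59 46:t→47,9→48,z→60,g→46 47:t→30,9→61,z→47,g→47 48:t→61,9→48,z→30,g→48 49:t→27,9→62,z→49,g→15 50:t→62,9→50,z→50,g→47 51:t→28,9→51,z→63,g→46 52:t→29,9→63,z→52,g→27 53:t→63,9→53,z→53,g→59 54:t→64,9→65,z→54,g→47 55:t→66,9→58,z→67,g→46 56:t→67,9→68,z→56,g→54 57:t→32,9→69,z→66,g→32 58:t→69,9→58,z→30,g→48 59:t→47,9→70,z→59,g→47 60:t→47,9→71,z→60,g→59 61:t→30,9→61,z→30,g→61 62:t→44,9→62,z→62,g→47 63:t→45,9→63,z→63,g→59 64:t→72,9→73,z→64,g→47 65:t→73,9→65,z→30,g→61 66:t→46,9→69,z→74,g→46 67:t→74,9→75,z→67,g→59 68:t→75,9→68,z→30,g→65 69:t→48,9→69,z→30,g→48 70:t→61,9→70,z→30,g→61 71:t→61,9→71,z→30,g→70 72:t→59,9→76,z→72,g→47 73:t→76,9→73,z→30,g→61 74:t→60,9→77,z→74,g→59 75:t→77,9→75,z→30,g→70 76:t→70,9→76,z→30,g→61 77:t→71,9→77,z→30,g→70.
'tgtt': run [94, 73, 26, 7, 1] end={s43} — reject; 4/4 single-dels accept.
'ttttt': N↓-sim [94, 73, 52, 29, 8, 1] end={s43} rej; 5/5 deletions ∈↓L.
'zzggt': |S_i|=[94, 74, 51, 27, 8, 1] end={s43} rej; 5/5 single-dels accept.
'g9g9z': |S_i|=[94, 79, 61, 41, 19, 1] end={s43} — reject; 5/5 deletions ∈↓L.
4 words, ⪯-incomp.

min(Σ*\↓L) = [tgtt, ttttt, zzggt, g9g9z].


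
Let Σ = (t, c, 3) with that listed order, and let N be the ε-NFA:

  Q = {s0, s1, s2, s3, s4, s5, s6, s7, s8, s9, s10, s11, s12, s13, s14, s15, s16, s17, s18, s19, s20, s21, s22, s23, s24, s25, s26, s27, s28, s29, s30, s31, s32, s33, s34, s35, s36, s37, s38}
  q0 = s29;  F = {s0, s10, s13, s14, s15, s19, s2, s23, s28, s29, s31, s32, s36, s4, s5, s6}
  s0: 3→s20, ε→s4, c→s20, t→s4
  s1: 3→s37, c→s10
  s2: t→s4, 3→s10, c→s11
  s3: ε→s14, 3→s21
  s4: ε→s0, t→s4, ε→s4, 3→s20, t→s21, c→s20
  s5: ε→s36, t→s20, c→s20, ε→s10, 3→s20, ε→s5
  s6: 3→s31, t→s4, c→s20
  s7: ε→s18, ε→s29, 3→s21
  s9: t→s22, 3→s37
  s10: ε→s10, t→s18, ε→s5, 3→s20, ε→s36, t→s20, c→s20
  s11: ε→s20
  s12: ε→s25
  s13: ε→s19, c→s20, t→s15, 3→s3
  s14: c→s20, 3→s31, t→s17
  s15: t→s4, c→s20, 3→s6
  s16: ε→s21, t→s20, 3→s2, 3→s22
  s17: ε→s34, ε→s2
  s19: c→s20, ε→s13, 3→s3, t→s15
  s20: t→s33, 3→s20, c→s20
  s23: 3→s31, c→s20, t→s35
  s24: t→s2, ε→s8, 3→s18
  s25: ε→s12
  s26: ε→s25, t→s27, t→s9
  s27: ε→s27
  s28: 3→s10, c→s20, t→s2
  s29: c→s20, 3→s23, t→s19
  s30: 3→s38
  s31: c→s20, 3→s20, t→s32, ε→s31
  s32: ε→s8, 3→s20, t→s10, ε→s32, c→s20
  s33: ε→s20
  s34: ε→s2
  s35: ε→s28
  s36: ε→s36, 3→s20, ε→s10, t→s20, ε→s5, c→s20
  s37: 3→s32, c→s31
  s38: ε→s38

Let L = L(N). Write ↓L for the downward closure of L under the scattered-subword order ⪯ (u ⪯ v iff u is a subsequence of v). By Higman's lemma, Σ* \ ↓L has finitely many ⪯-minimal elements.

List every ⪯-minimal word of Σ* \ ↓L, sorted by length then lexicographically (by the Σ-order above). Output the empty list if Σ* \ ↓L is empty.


|Q|=39, |F|=16, |δ|=102 (33 ε).
min D↑ (13 st, q0=0, F={2}): 0:t→1,c→2,3→3 1:t→4,c→2,3→5 2:t→2,c→2,3→2 3:t→6,c→2,3→7 4:t→8,c→2,3→9 5:t→10,c→2,3→7 6:t→10,c→2,3→11 7:t→12,c→2,3→2 8:t→8,c→2,3→2 9:t→8,c→2,3→7 10:t→8,c→2,3→11 11:t→2,c→2,3→2 12:t→11,c→2,3→2.
'c': run [26, 3] end={s11,s20,s33} ∉↓L; 1/1 del acc.
'333': N↓-sim [26, 22, 10, 2] end={s20,s33} rej; 3/3 single-dels accept.
'ttt3': |S_i|=[26, 24, 18, 11, 2] end={s20,s33} ∉↓L; 4/4 deletions ∈↓L.
'3t3t': N↓-sim [26, 22, 17, 6, 3] end={s18,s20,s33} — reject; 4/4 deletions ∈↓L.
'33ttt': N↓-sim [26, 22, 10, 8, 6, 3] end={s18,s20,s33} — reject; 5/5 single-dels accept.
5 words, ⪯-incomp.

Antichain: [c, 333, ttt3, 3t3t, 33ttt].


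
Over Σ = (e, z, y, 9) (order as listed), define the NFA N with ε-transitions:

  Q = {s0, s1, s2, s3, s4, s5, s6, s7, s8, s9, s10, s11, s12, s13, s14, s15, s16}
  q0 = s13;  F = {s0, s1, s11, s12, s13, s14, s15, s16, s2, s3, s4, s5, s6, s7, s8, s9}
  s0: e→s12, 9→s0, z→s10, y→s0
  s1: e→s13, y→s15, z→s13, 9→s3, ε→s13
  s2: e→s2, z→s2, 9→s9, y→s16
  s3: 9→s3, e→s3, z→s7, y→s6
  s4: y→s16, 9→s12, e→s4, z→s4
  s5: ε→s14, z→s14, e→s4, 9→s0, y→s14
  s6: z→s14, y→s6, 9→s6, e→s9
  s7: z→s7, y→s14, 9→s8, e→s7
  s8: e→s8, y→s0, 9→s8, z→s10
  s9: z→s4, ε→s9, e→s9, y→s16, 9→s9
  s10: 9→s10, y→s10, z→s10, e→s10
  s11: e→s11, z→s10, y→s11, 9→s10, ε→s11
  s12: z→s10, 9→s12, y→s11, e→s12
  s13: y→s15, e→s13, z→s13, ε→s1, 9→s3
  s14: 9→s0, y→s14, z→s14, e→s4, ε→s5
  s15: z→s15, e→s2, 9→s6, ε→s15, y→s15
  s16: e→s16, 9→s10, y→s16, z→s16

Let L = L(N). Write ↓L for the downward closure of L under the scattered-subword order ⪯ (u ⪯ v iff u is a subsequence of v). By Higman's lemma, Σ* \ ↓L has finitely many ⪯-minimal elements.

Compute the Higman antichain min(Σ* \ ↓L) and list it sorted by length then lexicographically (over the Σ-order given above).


|Q|=17, |F|=16, |δ|=75 (7 ε).
min D↑ (15 st, q0=0, F={10}): 0:e→0,z→0,y→1,9→2 1:e→3,z→1,y→1,9→4 2:e→2,z→5,y→4,9→2 3:e→3,z→3,y→6,9→7 4:e→7,z→8,y→4,9→4 5:e→5,z→5,y→8,9→9 6:e→6,z→6,y→6,9→10 7:e→7,z→11,y→6,9→7 8:e→11,z→8,y→8,9→12 9:e→9,z→10,y→12,9→9 10:e→10,z→10,y→10,9→10 11:e→11,z→11,y→6,9→13 12:e→13,z→10,y→12,9→12 13:e→13,z→10,y→14,9→13 14:e→14,z→10,y→14,9→10 [Hopcroft].
'yey9': |S_i|=[17, 12, 7, 3, 1] end={s10} — reject; 4/4 deletions ∈↓L.
'9z9z': N↓-sim [17, 13, 10, 5, 1] end={s10} — reject; 4/4 single-dels accept.
2 obstructions.

A = [yey9, 9z9z].


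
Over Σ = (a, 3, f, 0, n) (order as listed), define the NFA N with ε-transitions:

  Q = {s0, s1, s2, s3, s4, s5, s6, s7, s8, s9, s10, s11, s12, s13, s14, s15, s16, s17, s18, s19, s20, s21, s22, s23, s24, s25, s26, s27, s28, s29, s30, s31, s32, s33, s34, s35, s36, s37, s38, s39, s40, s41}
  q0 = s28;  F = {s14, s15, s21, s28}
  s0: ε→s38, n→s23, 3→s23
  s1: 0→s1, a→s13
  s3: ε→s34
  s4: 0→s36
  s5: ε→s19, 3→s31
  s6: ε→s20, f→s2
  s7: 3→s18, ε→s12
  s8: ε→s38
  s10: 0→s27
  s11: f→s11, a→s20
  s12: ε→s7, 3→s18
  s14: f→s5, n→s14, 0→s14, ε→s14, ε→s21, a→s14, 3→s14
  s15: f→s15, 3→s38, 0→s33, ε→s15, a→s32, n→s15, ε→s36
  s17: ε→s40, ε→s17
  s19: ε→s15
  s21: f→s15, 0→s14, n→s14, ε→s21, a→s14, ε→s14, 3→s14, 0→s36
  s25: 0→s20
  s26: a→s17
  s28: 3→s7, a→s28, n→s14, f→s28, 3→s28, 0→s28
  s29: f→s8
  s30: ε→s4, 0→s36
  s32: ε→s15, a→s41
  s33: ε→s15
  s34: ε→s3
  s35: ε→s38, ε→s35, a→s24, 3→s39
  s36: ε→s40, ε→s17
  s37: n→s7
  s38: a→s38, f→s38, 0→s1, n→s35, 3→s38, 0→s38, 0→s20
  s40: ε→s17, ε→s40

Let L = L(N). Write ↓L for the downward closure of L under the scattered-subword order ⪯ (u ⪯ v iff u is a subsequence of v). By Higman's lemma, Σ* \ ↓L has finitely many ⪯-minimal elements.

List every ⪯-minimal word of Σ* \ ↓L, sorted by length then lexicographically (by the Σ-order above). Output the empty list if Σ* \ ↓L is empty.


A = [nf3].

|Q|=42, |F|=4, |δ|=75 (26 ε).
min D↑ (4 st, q0=0, F={3}): 0:a→0,3→0,f→0,0→0,n→1 1:a→1,3→1,f→2,0→1,n→1 2:a→2,3→3,f→2,0→2,n→2 3:a→3,3→3,f→3,0→3,n→3 [Hopcroft].
'nf3': N↓-sim [23, 19, 17, 8] end={s1,s13,s20,s24,s31,s35,s38,s39} rej; 3/3 del acc.
1 obstructions.


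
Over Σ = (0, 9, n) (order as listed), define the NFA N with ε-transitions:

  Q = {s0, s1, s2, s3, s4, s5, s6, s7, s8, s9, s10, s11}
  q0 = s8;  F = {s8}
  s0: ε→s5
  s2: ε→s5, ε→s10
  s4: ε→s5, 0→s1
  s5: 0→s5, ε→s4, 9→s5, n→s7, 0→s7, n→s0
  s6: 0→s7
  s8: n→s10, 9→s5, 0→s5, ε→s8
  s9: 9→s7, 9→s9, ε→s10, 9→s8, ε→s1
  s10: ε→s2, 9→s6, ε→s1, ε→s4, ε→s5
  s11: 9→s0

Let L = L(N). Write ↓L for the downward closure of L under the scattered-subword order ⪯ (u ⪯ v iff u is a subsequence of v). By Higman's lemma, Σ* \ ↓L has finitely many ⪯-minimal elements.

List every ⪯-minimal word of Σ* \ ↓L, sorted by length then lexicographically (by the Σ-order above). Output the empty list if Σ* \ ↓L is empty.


Antichain: [0, 9, n].

|Q|=12, |F|=1, |δ|=27 (12 ε).
min D↑ (2 st, q0=0, F={1}): 0:0→1,9→1,n→1 1:0→1,9→1,n→1 [Hopcroft].
'0': |S_i|=[9, 5] end={s0,s1,s4,s5,s7} ∉↓L; 1/1 single-dels accept.
'9': |S_i|=[9, 6] end={s0,s1,s4,s5,s6,s7} ∉↓L; 1/1 del acc.
'n': N↓-sim [9, 8] end={s0,s1,s10,s2,s4,s5,s6,s7} rej; 1/1 single-dels accept.
3 minimals (antichain).


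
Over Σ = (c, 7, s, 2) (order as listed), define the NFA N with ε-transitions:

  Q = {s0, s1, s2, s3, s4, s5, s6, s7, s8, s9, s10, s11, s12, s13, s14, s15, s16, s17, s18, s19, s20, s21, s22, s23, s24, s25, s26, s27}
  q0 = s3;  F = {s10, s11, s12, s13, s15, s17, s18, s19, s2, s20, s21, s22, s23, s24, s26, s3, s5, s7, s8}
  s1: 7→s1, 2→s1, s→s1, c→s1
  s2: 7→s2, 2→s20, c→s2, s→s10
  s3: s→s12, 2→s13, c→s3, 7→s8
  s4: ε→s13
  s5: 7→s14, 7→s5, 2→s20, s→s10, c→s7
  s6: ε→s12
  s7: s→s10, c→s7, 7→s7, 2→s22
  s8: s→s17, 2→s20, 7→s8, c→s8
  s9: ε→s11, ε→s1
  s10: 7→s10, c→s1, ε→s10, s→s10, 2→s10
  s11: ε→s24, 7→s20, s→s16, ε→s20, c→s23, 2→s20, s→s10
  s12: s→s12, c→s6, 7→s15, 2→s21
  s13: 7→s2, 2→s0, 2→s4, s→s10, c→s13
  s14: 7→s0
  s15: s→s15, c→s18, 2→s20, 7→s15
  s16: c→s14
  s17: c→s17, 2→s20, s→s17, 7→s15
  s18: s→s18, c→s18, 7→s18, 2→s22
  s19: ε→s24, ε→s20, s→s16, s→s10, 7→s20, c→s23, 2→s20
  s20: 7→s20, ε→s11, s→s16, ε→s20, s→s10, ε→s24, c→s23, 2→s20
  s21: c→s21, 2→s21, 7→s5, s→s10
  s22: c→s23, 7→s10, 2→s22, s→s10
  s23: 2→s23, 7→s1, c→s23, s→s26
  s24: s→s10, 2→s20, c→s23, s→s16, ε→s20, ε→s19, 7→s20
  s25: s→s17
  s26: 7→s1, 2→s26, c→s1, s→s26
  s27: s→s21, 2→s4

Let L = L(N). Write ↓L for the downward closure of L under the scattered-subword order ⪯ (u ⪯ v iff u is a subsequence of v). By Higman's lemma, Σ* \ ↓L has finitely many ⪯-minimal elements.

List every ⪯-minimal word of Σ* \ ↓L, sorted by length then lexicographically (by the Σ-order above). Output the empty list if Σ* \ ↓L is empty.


|Q|=28, |F|=19, |δ|=105 (14 ε).
min D↑ (17 st, q0=0, F={13}): 0:c→0,7→1,s→2,2→3 1:c→1,7→1,s→4,2→5 2:c→2,7→6,s→2,2→7 3:c→3,7→8,s→9,2→3 4:c→4,7→6,s→4,2→5 5:c→10,7→5,s→9,2→5 6:c→11,7→6,s→6,2→5 7:c→7,7→12,s→9,2→7 8:c→8,7→8,s→9,2→5 9:c→13,7→9,s→9,2→9 10:c→10,7→13,s→14,2→10 11:c→11,7→11,s→11,2→15 12:c→16,7→12,s→9,2→5 13:c→13,7→13,s→13,2→13 14:c→13,7→13,s→14,2→14 15:c→10,7→9,s→9,2→15 16:c→16,7→16,s→9,2→15 [Hopcroft].
'2sc': run [25, 18, 6, 3] end={s0,s1,s14} — reject; 3/3 single-dels accept.
'72c7': N↓-sim [25, 19, 12, 5, 2] end={s0,s1} ∉↓L; 4/4 single-dels accept.
's7c27c': |S_i|=[25, 20, 16, 9, 5, 2, 1] end={s1} rej; 6/6 single-dels accept.
3 minimals (antichain).

Antichain: [2sc, 72c7, s7c27c].


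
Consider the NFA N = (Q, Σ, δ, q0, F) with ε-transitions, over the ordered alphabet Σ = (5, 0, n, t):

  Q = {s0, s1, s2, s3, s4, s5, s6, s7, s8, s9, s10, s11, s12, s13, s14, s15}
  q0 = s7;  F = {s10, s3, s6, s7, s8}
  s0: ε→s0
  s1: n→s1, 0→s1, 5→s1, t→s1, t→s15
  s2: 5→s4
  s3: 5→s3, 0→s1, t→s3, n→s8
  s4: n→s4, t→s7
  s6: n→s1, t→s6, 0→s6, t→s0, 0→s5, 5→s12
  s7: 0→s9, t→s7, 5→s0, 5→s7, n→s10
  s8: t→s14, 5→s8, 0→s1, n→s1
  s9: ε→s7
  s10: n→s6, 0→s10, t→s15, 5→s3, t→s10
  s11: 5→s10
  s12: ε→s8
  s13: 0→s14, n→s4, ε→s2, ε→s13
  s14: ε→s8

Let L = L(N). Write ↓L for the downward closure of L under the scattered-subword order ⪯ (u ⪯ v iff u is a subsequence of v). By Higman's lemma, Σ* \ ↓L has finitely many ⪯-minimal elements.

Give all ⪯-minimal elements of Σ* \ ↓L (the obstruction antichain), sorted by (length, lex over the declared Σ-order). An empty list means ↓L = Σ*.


A = [n50, nnn].

|Q|=16, |F|=5, |δ|=41 (6 ε).
min D↑ (6 st, q0=0, F={4}): 0:5→0,0→0,n→1,t→0 1:5→2,0→1,n→3,t→1 2:5→2,0→4,n→5,t→2 3:5→5,0→3,n→4,t→3 4:5→4,0→4,n→4,t→4 5:5→5,0→4,n→4,t→5.
'n50': run [12, 10, 6, 2] end={s1,s15} rej; 3/3 deletions ∈↓L.
'nnn': N↓-sim [12, 10, 8, 2] end={s1,s15} ∉↓L; 3/3 single-dels accept.
2 obstructions.


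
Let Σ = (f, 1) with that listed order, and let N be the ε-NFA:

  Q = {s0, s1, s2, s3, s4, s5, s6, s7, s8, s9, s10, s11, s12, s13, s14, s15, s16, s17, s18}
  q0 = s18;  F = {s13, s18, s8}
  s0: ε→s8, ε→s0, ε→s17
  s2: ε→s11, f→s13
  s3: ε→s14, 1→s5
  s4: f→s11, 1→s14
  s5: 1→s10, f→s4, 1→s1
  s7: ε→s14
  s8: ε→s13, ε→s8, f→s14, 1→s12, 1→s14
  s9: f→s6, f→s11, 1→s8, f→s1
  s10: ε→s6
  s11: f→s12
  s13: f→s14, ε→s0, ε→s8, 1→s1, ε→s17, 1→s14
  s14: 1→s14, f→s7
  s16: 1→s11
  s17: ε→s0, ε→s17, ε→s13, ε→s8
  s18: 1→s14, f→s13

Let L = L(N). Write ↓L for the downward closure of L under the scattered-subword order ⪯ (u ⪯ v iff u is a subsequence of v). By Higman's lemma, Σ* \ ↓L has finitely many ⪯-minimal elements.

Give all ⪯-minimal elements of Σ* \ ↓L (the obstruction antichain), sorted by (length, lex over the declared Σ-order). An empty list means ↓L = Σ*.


|Q|=19, |F|=3, |δ|=39 (16 ε).
min D↑ (3 st, q0=0, F={2}): 0:f→1,1→2 1:f→2,1→2 2:f→2,1→2 [Hopcroft].
'1': |S_i|=[9, 4] end={s1,s12,s14,s7} ∉↓L; 1/1 single-dels accept.
'ff': N↓-sim [9, 8, 2] end={s14,s7} rej; 2/2 deletions ∈↓L.
2 words, ⪯-incomp.

Antichain: [1, ff].


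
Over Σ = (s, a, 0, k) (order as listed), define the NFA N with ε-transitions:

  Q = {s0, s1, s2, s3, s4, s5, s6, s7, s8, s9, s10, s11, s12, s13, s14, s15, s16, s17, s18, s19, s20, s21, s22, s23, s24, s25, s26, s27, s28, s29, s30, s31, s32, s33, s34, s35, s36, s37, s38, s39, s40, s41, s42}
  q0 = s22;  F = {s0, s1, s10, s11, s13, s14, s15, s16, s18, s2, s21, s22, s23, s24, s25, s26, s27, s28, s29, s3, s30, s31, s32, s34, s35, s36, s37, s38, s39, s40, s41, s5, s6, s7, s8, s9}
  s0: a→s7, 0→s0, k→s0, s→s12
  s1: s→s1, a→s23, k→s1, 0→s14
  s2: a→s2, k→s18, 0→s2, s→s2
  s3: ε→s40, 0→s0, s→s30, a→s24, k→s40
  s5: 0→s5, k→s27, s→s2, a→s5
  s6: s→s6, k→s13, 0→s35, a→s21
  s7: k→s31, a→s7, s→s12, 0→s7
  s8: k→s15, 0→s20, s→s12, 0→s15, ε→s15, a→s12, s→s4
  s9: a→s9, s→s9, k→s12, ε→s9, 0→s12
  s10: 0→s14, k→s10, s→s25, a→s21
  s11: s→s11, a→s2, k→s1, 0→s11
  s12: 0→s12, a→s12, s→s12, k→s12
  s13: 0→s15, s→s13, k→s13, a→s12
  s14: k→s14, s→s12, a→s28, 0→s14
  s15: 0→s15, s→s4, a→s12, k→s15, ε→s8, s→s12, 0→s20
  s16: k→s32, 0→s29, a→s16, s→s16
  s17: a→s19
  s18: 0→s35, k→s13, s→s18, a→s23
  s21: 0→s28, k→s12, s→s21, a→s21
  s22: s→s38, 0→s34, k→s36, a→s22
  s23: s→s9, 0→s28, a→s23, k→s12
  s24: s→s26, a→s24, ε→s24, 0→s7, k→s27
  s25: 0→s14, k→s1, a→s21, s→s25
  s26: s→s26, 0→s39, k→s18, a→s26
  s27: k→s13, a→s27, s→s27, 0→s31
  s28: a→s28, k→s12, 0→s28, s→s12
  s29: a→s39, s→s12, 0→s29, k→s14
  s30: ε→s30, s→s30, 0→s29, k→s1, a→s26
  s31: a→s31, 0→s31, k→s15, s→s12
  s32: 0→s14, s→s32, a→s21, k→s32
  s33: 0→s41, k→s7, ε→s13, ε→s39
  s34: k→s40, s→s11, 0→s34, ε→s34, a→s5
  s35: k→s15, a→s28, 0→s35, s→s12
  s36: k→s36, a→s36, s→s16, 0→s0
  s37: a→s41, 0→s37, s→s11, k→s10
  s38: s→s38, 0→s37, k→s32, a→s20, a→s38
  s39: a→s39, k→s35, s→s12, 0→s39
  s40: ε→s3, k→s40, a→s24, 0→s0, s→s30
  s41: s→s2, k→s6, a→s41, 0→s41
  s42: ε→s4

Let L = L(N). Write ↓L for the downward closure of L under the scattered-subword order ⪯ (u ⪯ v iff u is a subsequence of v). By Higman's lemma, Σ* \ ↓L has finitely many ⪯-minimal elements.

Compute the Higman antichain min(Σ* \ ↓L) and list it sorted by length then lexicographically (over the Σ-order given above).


|Q|=43, |F|=36, |δ|=167 (11 ε).
min D↑ (35 st, q0=0, F={21}): 0:s→1,a→0,0→2,k→3 1:s→1,a→1,0→4,k→5 2:s→6,a→7,0→2,k→8 3:s→9,a→3,0→10,k→3 4:s→6,a→11,0→4,k→12 5:s→5,a→13,0→14,k→5 6:s→6,a→15,0→6,k→16 7:s→15,a→7,0→7,k→17 8:s→18,a→19,0→10,k→8 9:s→9,a→9,0→20,k→5 10:s→21,a→22,0→10,k→10 11:s→15,a→11,0→11,k→23 12:s→24,a→13,0→14,k→12 13:s→13,a→13,0→25,k→21 14:s→21,a→25,0→14,k→14 15:s→15,a→15,0→15,k→26 16:s→16,a→27,0→14,k→16 17:s→17,a→17,0→28,k→29 18:s→18,a→30,0→20,k→16 19:s→30,a→19,0→22,k→17 20:s→21,a→31,0→20,k→14 21:s→21,a→21,0→21,k→21 22:s→21,a→22,0→22,k→28 23:s→23,a→13,0→32,k→29 24:s→24,a→13,0→14,k→16 25:s→21,a→25,0→25,k→21 26:s→26,a→27,0→32,k→29 27:s→33,a→27,0→25,k→21 28:s→21,a→28,0→28,k→34 29:s→29,a→21,0→34,k→29 30:s→30,a→30,0→31,k→26 31:s→21,a→31,0→31,k→32 32:s→21,a→25,0→32,k→34 33:s→33,a→33,0→21,k→21 34:s→21,a→21,0→34,k→34.
'k0s': N↓-sim [39, 31, 13, 2] end={s12,s4} rej; 3/3 single-dels accept.
'skak': |S_i|=[39, 30, 18, 5, 1] end={s12} ∉↓L; 4/4 del acc.
'0akka': N↓-sim [39, 34, 22, 15, 6, 1] end={s12} — reject; 5/5 del acc.
'0skas0': run [39, 34, 24, 13, 4, 2, 1] end={s12} — reject; 6/6 deletions ∈↓L.
4 obstructions.

A = [k0s, skak, 0akka, 0skas0].


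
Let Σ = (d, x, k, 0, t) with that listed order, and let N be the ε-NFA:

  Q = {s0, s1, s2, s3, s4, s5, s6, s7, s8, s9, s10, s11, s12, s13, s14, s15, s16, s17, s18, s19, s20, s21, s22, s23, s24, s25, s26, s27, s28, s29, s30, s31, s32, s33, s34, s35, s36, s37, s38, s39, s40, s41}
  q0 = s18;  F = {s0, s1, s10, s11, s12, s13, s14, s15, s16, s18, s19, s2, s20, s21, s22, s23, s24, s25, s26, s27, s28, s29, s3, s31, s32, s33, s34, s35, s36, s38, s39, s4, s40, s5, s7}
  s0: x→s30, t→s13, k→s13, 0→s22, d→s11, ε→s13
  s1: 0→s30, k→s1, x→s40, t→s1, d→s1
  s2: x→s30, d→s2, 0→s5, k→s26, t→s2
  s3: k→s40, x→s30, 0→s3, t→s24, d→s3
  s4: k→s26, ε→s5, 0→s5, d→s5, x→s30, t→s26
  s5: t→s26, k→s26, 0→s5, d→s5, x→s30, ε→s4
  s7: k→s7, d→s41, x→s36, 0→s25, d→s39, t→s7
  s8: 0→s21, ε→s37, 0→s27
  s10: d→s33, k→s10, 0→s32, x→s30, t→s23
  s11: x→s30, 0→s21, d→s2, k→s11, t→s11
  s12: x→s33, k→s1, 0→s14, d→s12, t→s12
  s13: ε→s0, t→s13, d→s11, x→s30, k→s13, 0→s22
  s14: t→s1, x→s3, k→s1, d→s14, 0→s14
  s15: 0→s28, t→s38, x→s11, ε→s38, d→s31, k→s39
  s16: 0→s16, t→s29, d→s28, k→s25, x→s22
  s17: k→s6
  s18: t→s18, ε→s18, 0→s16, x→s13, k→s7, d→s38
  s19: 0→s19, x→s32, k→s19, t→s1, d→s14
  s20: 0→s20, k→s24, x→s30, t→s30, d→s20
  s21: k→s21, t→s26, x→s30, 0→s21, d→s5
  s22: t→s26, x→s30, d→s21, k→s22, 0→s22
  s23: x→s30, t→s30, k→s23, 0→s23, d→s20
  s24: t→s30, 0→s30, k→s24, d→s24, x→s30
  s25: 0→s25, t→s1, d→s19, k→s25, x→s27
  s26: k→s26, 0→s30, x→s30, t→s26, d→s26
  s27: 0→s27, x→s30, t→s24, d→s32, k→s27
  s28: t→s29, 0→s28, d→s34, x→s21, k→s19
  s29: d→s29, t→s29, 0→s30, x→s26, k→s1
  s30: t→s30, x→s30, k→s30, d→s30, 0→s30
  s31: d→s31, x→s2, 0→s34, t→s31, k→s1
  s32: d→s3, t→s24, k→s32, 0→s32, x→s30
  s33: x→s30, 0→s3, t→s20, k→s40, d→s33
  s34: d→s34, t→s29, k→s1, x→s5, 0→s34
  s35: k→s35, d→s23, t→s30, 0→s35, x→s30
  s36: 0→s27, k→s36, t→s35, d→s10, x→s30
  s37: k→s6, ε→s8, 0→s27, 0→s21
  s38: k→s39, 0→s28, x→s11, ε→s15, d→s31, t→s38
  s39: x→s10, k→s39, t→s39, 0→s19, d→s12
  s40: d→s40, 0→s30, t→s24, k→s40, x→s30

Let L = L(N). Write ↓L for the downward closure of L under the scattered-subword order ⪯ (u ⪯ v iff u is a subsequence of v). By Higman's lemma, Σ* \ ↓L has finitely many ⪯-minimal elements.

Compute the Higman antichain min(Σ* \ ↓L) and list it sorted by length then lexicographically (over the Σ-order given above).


Antichain: [xx, 0t0, ddk0, kxtt].

|Q|=42, |F|=35, |δ|=196 (9 ε).
min D↑ (33 st, q0=0, F={9}): 0:d→1,x→2,k→3,0→4,t→0 1:d→5,x→6,k→7,0→8,t→1 2:d→6,x→9,k→2,0→10,t→2 3:d→7,x→11,k→3,0→12,t→3 4:d→8,x→10,k→12,0→4,t→13 5:d→5,x→14,k→15,0→16,t→5 6:d→14,x→9,k→6,0→17,t→6 7:d→18,x→19,k→7,0→20,t→7 8:d→16,x→17,k→20,0→8,t→13 9:d→9,x→9,k→9,0→9,t→9 10:d→17,x→9,k→10,0→10,t→21 11:d→19,x→9,k→11,0→22,t→23 12:d→20,x→22,k→12,0→12,t→15 13:d→13,x→21,k→15,0→9,t→13 14:d→14,x→9,k→21,0→24,t→14 15:d→15,x→25,k→15,0→9,t→15 16:d→16,x→24,k→15,0→16,t→13 17:d→24,x→9,k→17,0→17,t→21 18:d→18,x→26,k→15,0→27,t→18 19:d→26,x→9,k→19,0→28,t→29 20:d→27,x→28,k→20,0→20,t→15 21:d→21,x→9,k→21,0→9,t→21 22:d→28,x→9,k→22,0→22,t→30 23:d→29,x→9,k→23,0→23,t→9 24:d→24,x→9,k→21,0→24,t→21 25:d→25,x→9,k→25,0→9,t→30 26:d→26,x→9,k→25,0→31,t→32 27:d→27,x→31,k→15,0→27,t→15 28:d→31,x→9,k→28,0→28,t→30 29:d→32,x→9,k→29,0→29,t→9 30:d→30,x→9,k→30,0→9,t→9 31:d→31,x→9,k→25,0→31,t→30 32:d→32,x→9,k→30,0→32,t→9.
'xx': N↓-sim [37, 21, 1] end={s30} rej; 2/2 deletions ∈↓L.
'0t0': |S_i|=[37, 22, 6, 1] end={s30} ∉↓L; 3/3 deletions ∈↓L.
'ddk0': run [37, 27, 16, 5, 1] end={s30} — reject; 4/4 single-dels accept.
'kxtt': |S_i|=[37, 29, 12, 5, 1] end={s30} ∉↓L; 4/4 single-dels accept.
4 words, ⪯-incomp.
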